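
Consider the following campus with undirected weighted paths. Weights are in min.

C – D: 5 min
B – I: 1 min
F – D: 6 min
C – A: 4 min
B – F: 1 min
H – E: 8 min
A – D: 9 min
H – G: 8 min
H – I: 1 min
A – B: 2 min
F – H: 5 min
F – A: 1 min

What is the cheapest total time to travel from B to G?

Enumerating some paths:
B → F → H → G: 1+5+8 = 14
B → I → H → G: 1+1+8 = 10
B → A → F → H → G: 2+1+5+8 = 16
The minimum is 10 min via B → I → H → G.

10 min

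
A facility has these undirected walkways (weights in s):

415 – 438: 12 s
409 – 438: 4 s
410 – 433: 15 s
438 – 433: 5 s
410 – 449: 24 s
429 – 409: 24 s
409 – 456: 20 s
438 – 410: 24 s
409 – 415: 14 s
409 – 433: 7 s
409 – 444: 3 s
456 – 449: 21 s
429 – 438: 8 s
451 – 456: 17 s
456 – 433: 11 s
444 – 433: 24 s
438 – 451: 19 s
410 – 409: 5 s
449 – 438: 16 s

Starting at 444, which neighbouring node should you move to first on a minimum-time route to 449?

409

Enumerating some paths:
444–409–433–438–449: 3+7+5+16 = 31
444–409–438–449: 3+4+16 = 23
444–409–410–449: 3+5+24 = 32
The minimum is 23 s via 444–409–438–449.
So from 444 the first move is to 409.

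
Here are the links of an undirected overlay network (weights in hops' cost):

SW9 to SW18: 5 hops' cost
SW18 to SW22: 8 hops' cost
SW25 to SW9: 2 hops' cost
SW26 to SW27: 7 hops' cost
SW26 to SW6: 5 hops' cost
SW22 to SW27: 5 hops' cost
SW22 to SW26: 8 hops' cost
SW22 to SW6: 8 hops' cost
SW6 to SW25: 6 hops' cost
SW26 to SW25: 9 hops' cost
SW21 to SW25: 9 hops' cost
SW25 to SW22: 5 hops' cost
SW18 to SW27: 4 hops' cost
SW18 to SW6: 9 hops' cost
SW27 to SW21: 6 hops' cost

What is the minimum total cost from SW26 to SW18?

Shortest distances from SW26:
SW26: 0
SW6: 5  (via SW26)
SW27: 7  (via SW26)
SW22: 8  (via SW26)
SW25: 9  (via SW26)
SW9: 11  (via SW25)
SW18: 11  (via SW27)
Shortest route: SW26 → SW27 → SW18 = 11 hops' cost.

11 hops' cost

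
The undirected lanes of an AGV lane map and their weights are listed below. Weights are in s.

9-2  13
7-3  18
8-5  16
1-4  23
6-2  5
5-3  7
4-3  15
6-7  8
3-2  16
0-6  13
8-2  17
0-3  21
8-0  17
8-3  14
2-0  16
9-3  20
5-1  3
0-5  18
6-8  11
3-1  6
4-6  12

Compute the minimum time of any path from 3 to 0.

Candidate routes:
3 → 0: 21 = 21
3 → 5 → 0: 7+18 = 25
Cheapest is 3 → 0 at 21 s.

21 s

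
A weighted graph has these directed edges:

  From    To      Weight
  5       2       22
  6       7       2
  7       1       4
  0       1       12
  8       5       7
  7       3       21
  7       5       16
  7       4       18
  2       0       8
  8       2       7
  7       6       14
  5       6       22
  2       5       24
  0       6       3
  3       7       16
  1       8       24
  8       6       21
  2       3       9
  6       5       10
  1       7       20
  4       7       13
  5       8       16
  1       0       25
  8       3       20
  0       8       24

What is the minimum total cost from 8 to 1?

24

Settle nodes by increasing distance from 8:
8: 0
2: 7  (via 8)
5: 7  (via 8)
0: 15  (via 2)
3: 16  (via 2)
6: 18  (via 0)
7: 20  (via 6)
1: 24  (via 7)
Shortest route: 8–2–0–6–7–1 = 24.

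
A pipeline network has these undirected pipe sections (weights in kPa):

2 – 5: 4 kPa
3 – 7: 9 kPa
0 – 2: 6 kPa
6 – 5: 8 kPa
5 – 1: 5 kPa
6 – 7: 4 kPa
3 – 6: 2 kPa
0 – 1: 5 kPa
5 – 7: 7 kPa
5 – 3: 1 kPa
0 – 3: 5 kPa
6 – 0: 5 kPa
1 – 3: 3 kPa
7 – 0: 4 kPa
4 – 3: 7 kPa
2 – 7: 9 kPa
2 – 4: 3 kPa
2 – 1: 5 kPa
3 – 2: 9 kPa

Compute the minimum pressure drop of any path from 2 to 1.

5 kPa

Candidate routes:
2 - 5 - 3 - 1: 4+1+3 = 8
2 - 1: 5 = 5
Cheapest is 2 - 1 at 5 kPa.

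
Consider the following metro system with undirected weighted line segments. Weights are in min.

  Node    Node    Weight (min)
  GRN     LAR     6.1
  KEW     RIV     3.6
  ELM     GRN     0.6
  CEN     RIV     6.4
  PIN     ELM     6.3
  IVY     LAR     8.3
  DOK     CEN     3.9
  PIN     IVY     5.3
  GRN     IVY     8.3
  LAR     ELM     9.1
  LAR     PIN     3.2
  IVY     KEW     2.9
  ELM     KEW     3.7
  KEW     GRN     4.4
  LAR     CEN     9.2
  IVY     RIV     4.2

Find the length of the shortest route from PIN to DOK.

Settle nodes by increasing distance from PIN:
PIN: 0
LAR: 3.2  (via PIN)
IVY: 5.3  (via PIN)
ELM: 6.3  (via PIN)
GRN: 6.9  (via ELM)
KEW: 8.2  (via IVY)
RIV: 9.5  (via IVY)
CEN: 12.4  (via LAR)
DOK: 16.3  (via CEN)
Shortest route: PIN–LAR–CEN–DOK = 16.3 min.

16.3 min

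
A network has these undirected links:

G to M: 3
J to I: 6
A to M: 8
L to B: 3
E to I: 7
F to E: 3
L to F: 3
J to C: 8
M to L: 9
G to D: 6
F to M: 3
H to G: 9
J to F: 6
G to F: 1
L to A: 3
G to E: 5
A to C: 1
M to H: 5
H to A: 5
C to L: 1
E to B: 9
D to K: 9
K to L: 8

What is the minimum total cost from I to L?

Running Dijkstra from I:
I: 0
J: 6  (via I)
E: 7  (via I)
F: 10  (via E)
G: 11  (via F)
L: 13  (via F)
Shortest route: I–E–F–L = 13.

13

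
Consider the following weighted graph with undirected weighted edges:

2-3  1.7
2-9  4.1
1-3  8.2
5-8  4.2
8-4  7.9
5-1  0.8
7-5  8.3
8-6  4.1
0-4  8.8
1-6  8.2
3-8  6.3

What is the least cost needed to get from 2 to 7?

Enumerating some paths:
2 - 3 - 8 - 5 - 7: 1.7+6.3+4.2+8.3 = 20.5
2 - 3 - 1 - 5 - 7: 1.7+8.2+0.8+8.3 = 19
The minimum is 19 via 2 - 3 - 1 - 5 - 7.

19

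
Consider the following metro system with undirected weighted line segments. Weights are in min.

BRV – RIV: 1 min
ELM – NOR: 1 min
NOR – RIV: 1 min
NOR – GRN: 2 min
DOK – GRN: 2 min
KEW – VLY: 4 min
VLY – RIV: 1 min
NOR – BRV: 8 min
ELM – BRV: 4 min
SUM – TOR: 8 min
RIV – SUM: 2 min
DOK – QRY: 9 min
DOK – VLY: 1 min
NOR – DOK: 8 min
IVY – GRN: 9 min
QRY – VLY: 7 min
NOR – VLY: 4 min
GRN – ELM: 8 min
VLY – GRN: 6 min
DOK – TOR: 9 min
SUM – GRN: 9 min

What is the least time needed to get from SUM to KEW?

7 min

Shortest distances from SUM:
SUM: 0
RIV: 2  (via SUM)
BRV: 3  (via RIV)
VLY: 3  (via RIV)
NOR: 3  (via RIV)
ELM: 4  (via NOR)
DOK: 4  (via VLY)
GRN: 5  (via NOR)
KEW: 7  (via VLY)
Shortest route: SUM → RIV → VLY → KEW = 7 min.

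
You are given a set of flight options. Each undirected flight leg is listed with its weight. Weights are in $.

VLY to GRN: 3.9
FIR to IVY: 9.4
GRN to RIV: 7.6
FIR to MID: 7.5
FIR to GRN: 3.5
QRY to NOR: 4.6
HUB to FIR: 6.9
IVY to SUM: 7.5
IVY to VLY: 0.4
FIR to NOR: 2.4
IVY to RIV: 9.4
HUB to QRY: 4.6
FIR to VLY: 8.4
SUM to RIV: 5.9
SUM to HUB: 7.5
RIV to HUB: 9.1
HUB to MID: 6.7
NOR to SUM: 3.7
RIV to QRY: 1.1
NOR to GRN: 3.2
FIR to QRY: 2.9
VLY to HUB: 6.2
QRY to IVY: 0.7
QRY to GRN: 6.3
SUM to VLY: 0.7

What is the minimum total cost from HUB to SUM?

Running Dijkstra from HUB:
HUB: 0
QRY: 4.6  (via HUB)
IVY: 5.3  (via QRY)
RIV: 5.7  (via QRY)
VLY: 5.7  (via IVY)
SUM: 6.4  (via VLY)
Shortest route: HUB–QRY–IVY–VLY–SUM = $6.4.

$6.4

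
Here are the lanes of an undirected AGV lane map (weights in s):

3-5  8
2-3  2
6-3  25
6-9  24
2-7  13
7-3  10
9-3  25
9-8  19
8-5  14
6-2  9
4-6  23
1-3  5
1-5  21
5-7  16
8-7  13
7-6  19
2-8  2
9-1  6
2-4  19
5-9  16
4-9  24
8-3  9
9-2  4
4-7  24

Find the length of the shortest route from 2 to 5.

Running Dijkstra from 2:
2: 0
3: 2  (via 2)
8: 2  (via 2)
9: 4  (via 2)
1: 7  (via 3)
6: 9  (via 2)
5: 10  (via 3)
Shortest route: 2–3–5 = 10 s.

10 s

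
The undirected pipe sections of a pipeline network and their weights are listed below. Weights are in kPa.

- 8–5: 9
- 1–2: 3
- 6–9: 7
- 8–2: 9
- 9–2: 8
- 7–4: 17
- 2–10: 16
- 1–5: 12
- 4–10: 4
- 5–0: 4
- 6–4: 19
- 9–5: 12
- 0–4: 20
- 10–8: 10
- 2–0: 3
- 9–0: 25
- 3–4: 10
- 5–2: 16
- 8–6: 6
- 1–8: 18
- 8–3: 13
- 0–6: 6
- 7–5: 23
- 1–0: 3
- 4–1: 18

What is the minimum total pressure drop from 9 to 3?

26 kPa

Enumerating some paths:
9 → 2 → 8 → 3: 8+9+13 = 30
9 → 6 → 8 → 3: 7+6+13 = 26
9 → 5 → 8 → 3: 12+9+13 = 34
The minimum is 26 kPa via 9 → 6 → 8 → 3.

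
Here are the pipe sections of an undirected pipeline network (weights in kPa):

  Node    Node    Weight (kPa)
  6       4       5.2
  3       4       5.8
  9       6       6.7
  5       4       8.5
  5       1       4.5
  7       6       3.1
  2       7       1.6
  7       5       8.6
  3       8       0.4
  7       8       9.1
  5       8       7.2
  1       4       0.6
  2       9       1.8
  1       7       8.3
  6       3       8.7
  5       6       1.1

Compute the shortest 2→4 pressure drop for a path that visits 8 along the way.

16.9 kPa

Shortest 2→8: 2 → 7 → 8 = 10.7
Best 8 to 4: 8 → 3 → 4 costing 6.2
Total via 8: 10.7 + 6.2 = 16.9 kPa.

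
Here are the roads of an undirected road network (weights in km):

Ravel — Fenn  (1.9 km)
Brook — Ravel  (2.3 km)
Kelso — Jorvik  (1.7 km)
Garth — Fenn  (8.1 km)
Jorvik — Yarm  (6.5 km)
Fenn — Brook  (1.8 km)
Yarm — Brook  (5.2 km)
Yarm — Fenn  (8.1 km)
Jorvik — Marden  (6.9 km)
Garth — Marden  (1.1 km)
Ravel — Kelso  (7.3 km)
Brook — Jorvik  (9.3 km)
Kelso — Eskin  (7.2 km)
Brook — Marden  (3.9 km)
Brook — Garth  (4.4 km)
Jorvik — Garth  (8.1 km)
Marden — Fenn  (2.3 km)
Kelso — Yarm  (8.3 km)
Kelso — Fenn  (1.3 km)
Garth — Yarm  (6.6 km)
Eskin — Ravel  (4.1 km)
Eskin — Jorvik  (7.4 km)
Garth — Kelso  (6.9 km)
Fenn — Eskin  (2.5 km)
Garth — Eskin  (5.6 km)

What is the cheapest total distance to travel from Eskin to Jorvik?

Compare a few routes:
Eskin–Fenn–Kelso–Jorvik: 2.5+1.3+1.7 = 5.5
Eskin–Kelso–Jorvik: 7.2+1.7 = 8.9
Eskin–Ravel–Fenn–Kelso–Jorvik: 4.1+1.9+1.3+1.7 = 9
Eskin–Jorvik: 7.4 = 7.4
Cheapest is Eskin–Fenn–Kelso–Jorvik at 5.5 km.

5.5 km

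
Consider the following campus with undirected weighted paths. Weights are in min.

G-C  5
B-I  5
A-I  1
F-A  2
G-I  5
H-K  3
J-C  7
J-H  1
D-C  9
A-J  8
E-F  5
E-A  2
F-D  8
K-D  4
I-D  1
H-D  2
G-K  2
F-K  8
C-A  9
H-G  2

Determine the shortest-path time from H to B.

8 min

Settle nodes by increasing distance from H:
H: 0
J: 1  (via H)
D: 2  (via H)
G: 2  (via H)
I: 3  (via D)
K: 3  (via H)
A: 4  (via I)
E: 6  (via A)
F: 6  (via A)
C: 7  (via G)
B: 8  (via I)
Shortest route: H–D–I–B = 8 min.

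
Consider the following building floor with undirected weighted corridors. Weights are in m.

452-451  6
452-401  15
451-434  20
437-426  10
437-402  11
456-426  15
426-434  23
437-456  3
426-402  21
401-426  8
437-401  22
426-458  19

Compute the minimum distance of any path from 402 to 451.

Enumerating some paths:
402 - 426 - 401 - 452 - 451: 21+8+15+6 = 50
402 - 437 - 456 - 426 - 401 - 452 - 451: 11+3+15+8+15+6 = 58
402 - 437 - 426 - 434 - 451: 11+10+23+20 = 64
402 - 437 - 401 - 452 - 451: 11+22+15+6 = 54
Cheapest is 402 - 426 - 401 - 452 - 451 at 50 m.

50 m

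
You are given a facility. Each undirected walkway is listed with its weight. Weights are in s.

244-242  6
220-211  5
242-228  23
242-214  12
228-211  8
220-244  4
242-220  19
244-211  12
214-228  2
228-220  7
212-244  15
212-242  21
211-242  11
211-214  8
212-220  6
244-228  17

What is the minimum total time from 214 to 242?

12 s

Running Dijkstra from 214:
214: 0
228: 2  (via 214)
211: 8  (via 214)
220: 9  (via 228)
242: 12  (via 214)
Shortest route: 214 → 242 = 12 s.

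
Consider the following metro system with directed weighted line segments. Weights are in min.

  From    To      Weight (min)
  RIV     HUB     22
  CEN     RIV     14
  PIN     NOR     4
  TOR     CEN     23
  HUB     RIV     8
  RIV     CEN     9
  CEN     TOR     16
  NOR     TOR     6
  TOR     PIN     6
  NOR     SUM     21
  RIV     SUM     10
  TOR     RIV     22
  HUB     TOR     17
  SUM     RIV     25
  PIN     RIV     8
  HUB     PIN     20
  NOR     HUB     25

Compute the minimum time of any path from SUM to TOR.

Settle nodes by increasing distance from SUM:
SUM: 0
RIV: 25  (via SUM)
CEN: 34  (via RIV)
HUB: 47  (via RIV)
TOR: 50  (via CEN)
Shortest route: SUM–RIV–CEN–TOR = 50 min.

50 min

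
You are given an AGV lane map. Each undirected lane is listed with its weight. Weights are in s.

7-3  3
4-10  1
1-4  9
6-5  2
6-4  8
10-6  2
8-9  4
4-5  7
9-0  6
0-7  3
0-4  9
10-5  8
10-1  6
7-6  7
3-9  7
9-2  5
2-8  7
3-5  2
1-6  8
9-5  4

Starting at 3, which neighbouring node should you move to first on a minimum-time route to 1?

5

Compare a few routes:
3 - 5 - 6 - 10 - 4 - 1: 2+2+2+1+9 = 16
3 - 5 - 6 - 1: 2+2+8 = 12
3 - 5 - 10 - 1: 2+8+6 = 16
The minimum is 12 s via 3 - 5 - 6 - 1.
So from 3 the first move is to 5.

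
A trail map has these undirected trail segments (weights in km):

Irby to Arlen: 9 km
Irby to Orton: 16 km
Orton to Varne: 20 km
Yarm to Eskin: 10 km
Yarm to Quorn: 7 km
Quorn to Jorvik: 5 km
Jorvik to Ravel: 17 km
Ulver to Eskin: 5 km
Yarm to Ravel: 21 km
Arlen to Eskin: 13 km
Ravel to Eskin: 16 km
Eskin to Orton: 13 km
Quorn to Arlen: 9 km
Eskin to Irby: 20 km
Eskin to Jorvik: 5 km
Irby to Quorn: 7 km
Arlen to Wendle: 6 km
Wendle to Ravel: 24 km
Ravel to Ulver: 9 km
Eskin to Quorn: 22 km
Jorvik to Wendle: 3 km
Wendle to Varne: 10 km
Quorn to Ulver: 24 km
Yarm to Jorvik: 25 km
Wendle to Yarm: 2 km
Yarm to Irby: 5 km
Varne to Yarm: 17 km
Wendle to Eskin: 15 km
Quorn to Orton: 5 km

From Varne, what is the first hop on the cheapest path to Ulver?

Compare a few routes:
Varne - Wendle - Jorvik - Eskin - Ulver: 10+3+5+5 = 23
Varne - Wendle - Yarm - Eskin - Ulver: 10+2+10+5 = 27
The minimum is 23 km via Varne - Wendle - Jorvik - Eskin - Ulver.
So from Varne the first move is to Wendle.

Wendle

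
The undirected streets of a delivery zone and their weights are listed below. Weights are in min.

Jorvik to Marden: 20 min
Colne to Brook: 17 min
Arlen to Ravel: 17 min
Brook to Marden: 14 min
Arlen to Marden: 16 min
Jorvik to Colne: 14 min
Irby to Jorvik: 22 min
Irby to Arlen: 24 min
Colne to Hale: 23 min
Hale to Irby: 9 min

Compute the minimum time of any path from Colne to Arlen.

Settle nodes by increasing distance from Colne:
Colne: 0
Jorvik: 14  (via Colne)
Brook: 17  (via Colne)
Hale: 23  (via Colne)
Marden: 31  (via Brook)
Irby: 32  (via Hale)
Arlen: 47  (via Marden)
Shortest route: Colne → Brook → Marden → Arlen = 47 min.

47 min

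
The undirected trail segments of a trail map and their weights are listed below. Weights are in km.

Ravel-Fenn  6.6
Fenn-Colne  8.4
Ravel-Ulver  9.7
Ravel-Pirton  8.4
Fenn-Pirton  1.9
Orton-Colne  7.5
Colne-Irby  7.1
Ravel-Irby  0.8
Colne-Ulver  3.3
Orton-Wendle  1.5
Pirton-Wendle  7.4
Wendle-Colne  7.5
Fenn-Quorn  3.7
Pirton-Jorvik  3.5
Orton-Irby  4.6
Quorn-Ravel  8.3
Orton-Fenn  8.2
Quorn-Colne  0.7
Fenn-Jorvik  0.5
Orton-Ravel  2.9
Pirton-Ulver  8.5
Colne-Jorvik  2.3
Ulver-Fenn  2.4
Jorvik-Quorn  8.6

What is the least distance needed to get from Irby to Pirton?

9.2 km

Shortest distances from Irby:
Irby: 0
Ravel: 0.8  (via Irby)
Orton: 3.7  (via Ravel)
Wendle: 5.2  (via Orton)
Colne: 7.1  (via Irby)
Fenn: 7.4  (via Ravel)
Quorn: 7.8  (via Colne)
Jorvik: 7.9  (via Fenn)
Pirton: 9.2  (via Ravel)
Shortest route: Irby → Ravel → Pirton = 9.2 km.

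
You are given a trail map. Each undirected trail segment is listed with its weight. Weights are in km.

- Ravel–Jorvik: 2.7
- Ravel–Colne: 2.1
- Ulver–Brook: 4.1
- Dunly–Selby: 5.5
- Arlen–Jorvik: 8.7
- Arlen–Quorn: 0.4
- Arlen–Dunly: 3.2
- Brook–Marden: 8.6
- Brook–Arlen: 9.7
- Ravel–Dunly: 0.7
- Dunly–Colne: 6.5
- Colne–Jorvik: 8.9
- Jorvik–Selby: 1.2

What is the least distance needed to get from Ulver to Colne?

19.8 km

Settle nodes by increasing distance from Ulver:
Ulver: 0
Brook: 4.1  (via Ulver)
Marden: 12.7  (via Brook)
Arlen: 13.8  (via Brook)
Quorn: 14.2  (via Arlen)
Dunly: 17  (via Arlen)
Ravel: 17.7  (via Dunly)
Colne: 19.8  (via Ravel)
Shortest route: Ulver → Brook → Arlen → Dunly → Ravel → Colne = 19.8 km.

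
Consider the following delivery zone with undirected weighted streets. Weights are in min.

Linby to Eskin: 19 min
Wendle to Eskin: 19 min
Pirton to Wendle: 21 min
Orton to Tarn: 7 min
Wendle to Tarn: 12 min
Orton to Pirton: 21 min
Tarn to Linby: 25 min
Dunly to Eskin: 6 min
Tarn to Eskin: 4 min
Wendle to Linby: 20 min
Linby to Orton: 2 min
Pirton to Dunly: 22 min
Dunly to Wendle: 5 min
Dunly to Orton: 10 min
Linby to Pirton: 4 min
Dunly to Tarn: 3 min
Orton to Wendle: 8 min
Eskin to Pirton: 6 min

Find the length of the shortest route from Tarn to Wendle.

8 min

Enumerating some paths:
Tarn - Dunly - Wendle: 3+5 = 8
Tarn - Eskin - Dunly - Wendle: 4+6+5 = 15
Tarn - Wendle: 12 = 12
The minimum is 8 min via Tarn - Dunly - Wendle.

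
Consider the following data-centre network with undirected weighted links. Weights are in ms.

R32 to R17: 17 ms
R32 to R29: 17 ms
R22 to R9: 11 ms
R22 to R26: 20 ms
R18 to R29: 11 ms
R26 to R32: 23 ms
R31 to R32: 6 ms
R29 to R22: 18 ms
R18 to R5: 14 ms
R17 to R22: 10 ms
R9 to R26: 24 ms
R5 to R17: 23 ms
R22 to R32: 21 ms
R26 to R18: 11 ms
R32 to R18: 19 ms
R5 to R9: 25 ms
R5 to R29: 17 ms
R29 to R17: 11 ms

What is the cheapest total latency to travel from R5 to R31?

39 ms

Shortest distances from R5:
R5: 0
R18: 14  (via R5)
R29: 17  (via R5)
R17: 23  (via R5)
R9: 25  (via R5)
R26: 25  (via R18)
R32: 33  (via R18)
R22: 33  (via R17)
R31: 39  (via R32)
Shortest route: R5 → R18 → R32 → R31 = 39 ms.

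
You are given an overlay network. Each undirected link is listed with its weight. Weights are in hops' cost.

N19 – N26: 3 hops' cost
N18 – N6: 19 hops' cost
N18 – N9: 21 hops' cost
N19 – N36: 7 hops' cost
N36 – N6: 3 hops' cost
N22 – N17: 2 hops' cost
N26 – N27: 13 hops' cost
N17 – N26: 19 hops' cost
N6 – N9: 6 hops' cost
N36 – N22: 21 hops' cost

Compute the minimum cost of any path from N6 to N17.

Running Dijkstra from N6:
N6: 0
N36: 3  (via N6)
N9: 6  (via N6)
N19: 10  (via N36)
N26: 13  (via N19)
N18: 19  (via N6)
N22: 24  (via N36)
N17: 26  (via N22)
Shortest route: N6 → N36 → N22 → N17 = 26 hops' cost.

26 hops' cost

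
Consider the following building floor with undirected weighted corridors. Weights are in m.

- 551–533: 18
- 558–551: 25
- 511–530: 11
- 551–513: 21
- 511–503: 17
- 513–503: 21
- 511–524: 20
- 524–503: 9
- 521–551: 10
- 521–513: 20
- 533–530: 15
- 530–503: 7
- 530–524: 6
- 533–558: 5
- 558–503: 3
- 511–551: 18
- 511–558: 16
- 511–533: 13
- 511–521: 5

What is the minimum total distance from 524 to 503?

Running Dijkstra from 524:
524: 0
530: 6  (via 524)
503: 9  (via 524)
Shortest route: 524–503 = 9 m.

9 m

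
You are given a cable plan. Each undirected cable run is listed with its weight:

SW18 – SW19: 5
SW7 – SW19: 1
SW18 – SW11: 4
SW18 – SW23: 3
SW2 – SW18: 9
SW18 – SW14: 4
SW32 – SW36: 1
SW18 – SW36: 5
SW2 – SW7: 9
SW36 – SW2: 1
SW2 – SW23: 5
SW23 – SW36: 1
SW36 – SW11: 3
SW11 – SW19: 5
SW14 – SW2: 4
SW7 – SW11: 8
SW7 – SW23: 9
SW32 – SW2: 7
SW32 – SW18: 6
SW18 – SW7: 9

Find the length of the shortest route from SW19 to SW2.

9

Compare a few routes:
SW19–SW18–SW36–SW2: 5+5+1 = 11
SW19–SW7–SW2: 1+9 = 10
SW19–SW18–SW23–SW36–SW2: 5+3+1+1 = 10
SW19–SW11–SW36–SW2: 5+3+1 = 9
The minimum is 9 via SW19–SW11–SW36–SW2.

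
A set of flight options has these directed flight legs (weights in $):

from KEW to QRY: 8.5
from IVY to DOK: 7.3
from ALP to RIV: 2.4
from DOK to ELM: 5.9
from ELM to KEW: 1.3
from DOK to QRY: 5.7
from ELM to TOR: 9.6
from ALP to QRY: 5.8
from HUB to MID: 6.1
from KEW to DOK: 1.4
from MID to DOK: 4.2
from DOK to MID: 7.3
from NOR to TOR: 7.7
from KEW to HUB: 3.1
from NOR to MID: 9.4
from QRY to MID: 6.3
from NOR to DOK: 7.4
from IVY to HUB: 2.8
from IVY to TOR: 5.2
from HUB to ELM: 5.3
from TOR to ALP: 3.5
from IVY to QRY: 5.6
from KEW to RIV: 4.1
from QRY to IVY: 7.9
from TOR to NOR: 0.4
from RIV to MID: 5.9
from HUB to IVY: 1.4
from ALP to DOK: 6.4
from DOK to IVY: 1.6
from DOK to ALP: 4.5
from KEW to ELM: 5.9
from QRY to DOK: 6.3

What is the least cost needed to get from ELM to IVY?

$4.3

Settle nodes by increasing distance from ELM:
ELM: 0
KEW: 1.3  (via ELM)
DOK: 2.7  (via KEW)
IVY: 4.3  (via DOK)
Shortest route: ELM–KEW–DOK–IVY = $4.3.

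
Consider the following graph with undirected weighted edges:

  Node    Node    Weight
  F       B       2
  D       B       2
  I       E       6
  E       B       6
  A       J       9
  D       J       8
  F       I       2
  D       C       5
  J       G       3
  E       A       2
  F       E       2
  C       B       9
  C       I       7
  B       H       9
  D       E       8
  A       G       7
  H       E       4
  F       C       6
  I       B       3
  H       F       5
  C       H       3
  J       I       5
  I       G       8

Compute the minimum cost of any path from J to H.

Candidate routes:
J → I → F → H: 5+2+5 = 12
J → I → F → E → H: 5+2+2+4 = 13
Cheapest is J → I → F → H at 12.

12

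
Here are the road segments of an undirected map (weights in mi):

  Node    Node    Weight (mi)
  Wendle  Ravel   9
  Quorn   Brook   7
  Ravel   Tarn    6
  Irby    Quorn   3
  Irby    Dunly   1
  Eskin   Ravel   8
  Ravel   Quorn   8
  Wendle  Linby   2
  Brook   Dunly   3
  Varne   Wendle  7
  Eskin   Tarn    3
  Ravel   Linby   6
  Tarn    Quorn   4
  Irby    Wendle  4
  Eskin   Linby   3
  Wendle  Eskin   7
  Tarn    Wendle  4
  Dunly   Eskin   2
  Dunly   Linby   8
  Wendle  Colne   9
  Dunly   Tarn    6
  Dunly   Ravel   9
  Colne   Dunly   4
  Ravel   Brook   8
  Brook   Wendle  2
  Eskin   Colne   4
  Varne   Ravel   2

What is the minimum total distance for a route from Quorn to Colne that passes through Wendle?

Shortest Quorn→Wendle: Quorn → Irby → Wendle = 7
Shortest Wendle→Colne: Wendle → Colne = 9
Total via Wendle: 7 + 9 = 16 mi.

16 mi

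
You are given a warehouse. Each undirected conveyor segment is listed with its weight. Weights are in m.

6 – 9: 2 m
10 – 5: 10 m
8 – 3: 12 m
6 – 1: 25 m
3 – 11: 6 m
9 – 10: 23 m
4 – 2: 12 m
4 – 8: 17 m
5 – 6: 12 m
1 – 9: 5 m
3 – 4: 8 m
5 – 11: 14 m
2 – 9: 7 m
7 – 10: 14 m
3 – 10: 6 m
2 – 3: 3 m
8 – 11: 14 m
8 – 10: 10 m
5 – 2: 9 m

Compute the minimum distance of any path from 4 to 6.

Running Dijkstra from 4:
4: 0
3: 8  (via 4)
2: 11  (via 3)
10: 14  (via 3)
11: 14  (via 3)
8: 17  (via 4)
9: 18  (via 2)
5: 20  (via 2)
6: 20  (via 9)
Shortest route: 4–3–2–9–6 = 20 m.

20 m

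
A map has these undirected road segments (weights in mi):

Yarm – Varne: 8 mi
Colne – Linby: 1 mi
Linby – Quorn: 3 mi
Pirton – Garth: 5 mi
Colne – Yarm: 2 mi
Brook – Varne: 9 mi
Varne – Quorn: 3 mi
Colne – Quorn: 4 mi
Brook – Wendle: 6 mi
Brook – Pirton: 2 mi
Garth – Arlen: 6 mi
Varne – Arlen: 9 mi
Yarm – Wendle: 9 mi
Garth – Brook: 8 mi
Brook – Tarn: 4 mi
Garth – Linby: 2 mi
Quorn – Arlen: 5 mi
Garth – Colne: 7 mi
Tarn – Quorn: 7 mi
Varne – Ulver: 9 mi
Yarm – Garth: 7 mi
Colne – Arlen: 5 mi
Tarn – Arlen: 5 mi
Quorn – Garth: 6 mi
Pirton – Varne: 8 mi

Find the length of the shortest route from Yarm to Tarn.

Shortest distances from Yarm:
Yarm: 0
Colne: 2  (via Yarm)
Linby: 3  (via Colne)
Garth: 5  (via Linby)
Quorn: 6  (via Colne)
Arlen: 7  (via Colne)
Varne: 8  (via Yarm)
Wendle: 9  (via Yarm)
Pirton: 10  (via Garth)
Tarn: 12  (via Arlen)
Shortest route: Yarm–Colne–Arlen–Tarn = 12 mi.

12 mi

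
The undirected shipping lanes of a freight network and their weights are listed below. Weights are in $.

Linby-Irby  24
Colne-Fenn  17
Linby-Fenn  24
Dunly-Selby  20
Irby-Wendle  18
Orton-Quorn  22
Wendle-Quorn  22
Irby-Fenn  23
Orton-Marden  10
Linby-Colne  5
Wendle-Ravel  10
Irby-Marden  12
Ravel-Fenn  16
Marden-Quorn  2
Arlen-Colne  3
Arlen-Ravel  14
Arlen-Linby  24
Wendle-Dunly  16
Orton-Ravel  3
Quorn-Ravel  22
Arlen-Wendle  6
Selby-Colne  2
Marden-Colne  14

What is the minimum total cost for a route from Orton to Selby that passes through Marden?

Best Orton to Marden: Orton–Marden costing 10
Best Marden to Selby: Marden–Colne–Selby costing 16
Total via Marden: 10 + 16 = $26.

$26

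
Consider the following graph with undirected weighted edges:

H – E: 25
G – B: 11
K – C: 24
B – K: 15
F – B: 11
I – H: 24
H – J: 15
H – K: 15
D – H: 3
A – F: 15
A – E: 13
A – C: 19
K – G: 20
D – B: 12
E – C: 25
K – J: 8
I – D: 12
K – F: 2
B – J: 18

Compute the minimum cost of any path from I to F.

Enumerating some paths:
I - D - H - K - F: 12+3+15+2 = 32
I - D - B - F: 12+12+11 = 35
I - D - H - J - K - F: 12+3+15+8+2 = 40
The minimum is 32 via I - D - H - K - F.

32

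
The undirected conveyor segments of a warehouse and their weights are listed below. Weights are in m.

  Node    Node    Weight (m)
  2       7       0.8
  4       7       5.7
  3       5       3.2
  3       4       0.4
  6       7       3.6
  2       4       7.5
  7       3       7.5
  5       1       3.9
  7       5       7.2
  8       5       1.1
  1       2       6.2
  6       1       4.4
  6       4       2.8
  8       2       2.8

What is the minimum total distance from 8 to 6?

7.2 m

Settle nodes by increasing distance from 8:
8: 0
5: 1.1  (via 8)
2: 2.8  (via 8)
7: 3.6  (via 2)
3: 4.3  (via 5)
4: 4.7  (via 3)
1: 5  (via 5)
6: 7.2  (via 7)
Shortest route: 8 → 2 → 7 → 6 = 7.2 m.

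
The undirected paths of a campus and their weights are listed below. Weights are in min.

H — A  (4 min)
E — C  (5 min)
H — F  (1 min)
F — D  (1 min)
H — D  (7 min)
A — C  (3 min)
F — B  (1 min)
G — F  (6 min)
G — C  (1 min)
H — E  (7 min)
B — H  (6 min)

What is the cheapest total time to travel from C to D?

8 min

Shortest distances from C:
C: 0
G: 1  (via C)
A: 3  (via C)
E: 5  (via C)
F: 7  (via G)
H: 7  (via A)
B: 8  (via F)
D: 8  (via F)
Shortest route: C → G → F → D = 8 min.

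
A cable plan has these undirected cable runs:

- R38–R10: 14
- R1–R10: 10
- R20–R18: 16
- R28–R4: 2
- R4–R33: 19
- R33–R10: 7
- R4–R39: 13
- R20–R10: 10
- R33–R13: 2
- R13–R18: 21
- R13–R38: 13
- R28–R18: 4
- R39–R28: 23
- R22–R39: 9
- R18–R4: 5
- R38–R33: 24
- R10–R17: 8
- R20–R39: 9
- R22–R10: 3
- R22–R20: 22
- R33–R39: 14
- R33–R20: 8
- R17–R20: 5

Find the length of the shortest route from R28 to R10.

27

Enumerating some paths:
R28 - R4 - R39 - R22 - R10: 2+13+9+3 = 27
R28 - R4 - R33 - R10: 2+19+7 = 28
R28 - R18 - R20 - R10: 4+16+10 = 30
R28 - R18 - R20 - R17 - R10: 4+16+5+8 = 33
The minimum is 27 via R28 - R4 - R39 - R22 - R10.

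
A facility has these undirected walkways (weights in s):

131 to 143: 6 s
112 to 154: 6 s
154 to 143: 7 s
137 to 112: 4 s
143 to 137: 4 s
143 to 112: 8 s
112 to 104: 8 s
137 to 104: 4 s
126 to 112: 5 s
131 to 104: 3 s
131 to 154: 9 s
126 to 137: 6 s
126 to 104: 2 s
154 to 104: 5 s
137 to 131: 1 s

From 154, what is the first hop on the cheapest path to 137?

104

Candidate routes:
154 - 104 - 137: 5+4 = 9
154 - 112 - 137: 6+4 = 10
154 - 131 - 137: 9+1 = 10
Cheapest is 154 - 104 - 137 at 9 s.
So from 154 the first move is to 104.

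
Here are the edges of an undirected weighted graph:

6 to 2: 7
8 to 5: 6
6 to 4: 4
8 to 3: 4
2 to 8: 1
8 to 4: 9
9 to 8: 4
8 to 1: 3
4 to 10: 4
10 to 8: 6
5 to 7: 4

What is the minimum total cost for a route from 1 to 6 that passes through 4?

Shortest 1→4: 1 → 8 → 4 = 12
Shortest 4→6: 4 → 6 = 4
Total via 4: 12 + 4 = 16.

16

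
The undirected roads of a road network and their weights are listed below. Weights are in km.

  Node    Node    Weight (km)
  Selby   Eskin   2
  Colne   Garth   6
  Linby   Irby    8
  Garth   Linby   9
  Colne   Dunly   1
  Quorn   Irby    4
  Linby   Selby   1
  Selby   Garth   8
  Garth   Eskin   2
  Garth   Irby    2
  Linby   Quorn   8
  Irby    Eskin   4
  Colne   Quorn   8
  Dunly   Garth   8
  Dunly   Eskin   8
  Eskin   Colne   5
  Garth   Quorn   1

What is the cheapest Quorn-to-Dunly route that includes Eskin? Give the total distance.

Best Quorn to Eskin: Quorn → Garth → Eskin costing 3
Best Eskin to Dunly: Eskin → Colne → Dunly costing 6
Total via Eskin: 3 + 6 = 9 km.

9 km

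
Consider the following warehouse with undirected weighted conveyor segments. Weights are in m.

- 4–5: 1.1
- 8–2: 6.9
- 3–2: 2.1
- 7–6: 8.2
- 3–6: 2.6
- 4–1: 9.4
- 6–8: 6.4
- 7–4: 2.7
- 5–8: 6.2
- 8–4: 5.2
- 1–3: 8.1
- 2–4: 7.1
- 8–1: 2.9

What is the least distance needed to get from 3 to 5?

10.3 m

Candidate routes:
3 → 2 → 4 → 5: 2.1+7.1+1.1 = 10.3
3 → 6 → 7 → 4 → 5: 2.6+8.2+2.7+1.1 = 14.6
3 → 6 → 8 → 5: 2.6+6.4+6.2 = 15.2
Cheapest is 3 → 2 → 4 → 5 at 10.3 m.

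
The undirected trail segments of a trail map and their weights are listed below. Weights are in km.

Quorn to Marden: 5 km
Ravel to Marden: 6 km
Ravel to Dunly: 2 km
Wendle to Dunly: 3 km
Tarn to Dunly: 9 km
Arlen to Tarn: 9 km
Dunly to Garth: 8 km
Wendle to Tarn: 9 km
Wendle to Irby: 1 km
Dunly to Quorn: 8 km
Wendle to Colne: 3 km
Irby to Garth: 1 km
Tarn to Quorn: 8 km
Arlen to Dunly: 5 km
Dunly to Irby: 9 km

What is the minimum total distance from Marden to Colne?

Shortest distances from Marden:
Marden: 0
Quorn: 5  (via Marden)
Ravel: 6  (via Marden)
Dunly: 8  (via Ravel)
Wendle: 11  (via Dunly)
Irby: 12  (via Wendle)
Tarn: 13  (via Quorn)
Garth: 13  (via Irby)
Arlen: 13  (via Dunly)
Colne: 14  (via Wendle)
Shortest route: Marden → Ravel → Dunly → Wendle → Colne = 14 km.

14 km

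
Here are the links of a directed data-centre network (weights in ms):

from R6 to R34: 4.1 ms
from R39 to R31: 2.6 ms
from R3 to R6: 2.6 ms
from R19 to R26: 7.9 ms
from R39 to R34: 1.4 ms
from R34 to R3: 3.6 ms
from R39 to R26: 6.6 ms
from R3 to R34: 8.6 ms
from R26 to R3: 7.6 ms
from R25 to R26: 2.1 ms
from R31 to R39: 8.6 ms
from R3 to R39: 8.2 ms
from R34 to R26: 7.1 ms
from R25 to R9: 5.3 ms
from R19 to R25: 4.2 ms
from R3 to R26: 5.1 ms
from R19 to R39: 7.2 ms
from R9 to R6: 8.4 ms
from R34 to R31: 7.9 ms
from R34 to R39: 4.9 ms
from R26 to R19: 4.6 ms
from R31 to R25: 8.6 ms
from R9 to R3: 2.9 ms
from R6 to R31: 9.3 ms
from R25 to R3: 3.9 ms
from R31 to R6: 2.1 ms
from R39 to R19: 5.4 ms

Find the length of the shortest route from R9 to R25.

16.8 ms

Candidate routes:
R9 → R3 → R39 → R19 → R25: 2.9+8.2+5.4+4.2 = 20.7
R9 → R3 → R26 → R19 → R25: 2.9+5.1+4.6+4.2 = 16.8
R9 → R3 → R39 → R31 → R25: 2.9+8.2+2.6+8.6 = 22.3
R9 → R3 → R6 → R31 → R25: 2.9+2.6+9.3+8.6 = 23.4
The minimum is 16.8 ms via R9 → R3 → R26 → R19 → R25.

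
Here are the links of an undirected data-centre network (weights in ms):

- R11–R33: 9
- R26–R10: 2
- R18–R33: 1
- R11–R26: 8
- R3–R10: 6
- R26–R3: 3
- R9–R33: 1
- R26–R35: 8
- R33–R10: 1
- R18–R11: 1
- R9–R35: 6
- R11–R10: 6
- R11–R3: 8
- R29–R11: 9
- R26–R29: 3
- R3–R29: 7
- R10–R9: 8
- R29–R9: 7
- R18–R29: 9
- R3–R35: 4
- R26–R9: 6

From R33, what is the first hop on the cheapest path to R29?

R10

Enumerating some paths:
R33–R10–R26–R29: 1+2+3 = 6
R33–R9–R29: 1+7 = 8
R33–R18–R29: 1+9 = 10
R33–R9–R26–R29: 1+6+3 = 10
The minimum is 6 ms via R33–R10–R26–R29.
So from R33 the first move is to R10.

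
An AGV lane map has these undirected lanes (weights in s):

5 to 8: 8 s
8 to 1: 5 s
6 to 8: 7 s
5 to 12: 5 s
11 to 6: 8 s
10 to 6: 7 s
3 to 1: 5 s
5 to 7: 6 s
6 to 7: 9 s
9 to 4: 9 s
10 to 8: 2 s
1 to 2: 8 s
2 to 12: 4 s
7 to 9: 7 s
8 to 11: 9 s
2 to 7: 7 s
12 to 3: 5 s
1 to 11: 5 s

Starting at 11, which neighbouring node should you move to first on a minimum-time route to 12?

1

Compare a few routes:
11–1–2–12: 5+8+4 = 17
11–1–3–12: 5+5+5 = 15
11–8–5–12: 9+8+5 = 22
11–1–8–5–12: 5+5+8+5 = 23
Cheapest is 11–1–3–12 at 15 s.
So from 11 the first move is to 1.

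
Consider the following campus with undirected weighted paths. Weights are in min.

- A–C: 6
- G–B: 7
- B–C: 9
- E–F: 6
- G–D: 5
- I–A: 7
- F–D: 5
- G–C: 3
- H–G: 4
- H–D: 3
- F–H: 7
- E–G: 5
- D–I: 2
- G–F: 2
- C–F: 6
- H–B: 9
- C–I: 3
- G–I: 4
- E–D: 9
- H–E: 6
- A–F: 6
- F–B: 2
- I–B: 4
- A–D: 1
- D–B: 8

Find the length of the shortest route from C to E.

8 min

Candidate routes:
C - G - F - E: 3+2+6 = 11
C - G - E: 3+5 = 8
The minimum is 8 min via C - G - E.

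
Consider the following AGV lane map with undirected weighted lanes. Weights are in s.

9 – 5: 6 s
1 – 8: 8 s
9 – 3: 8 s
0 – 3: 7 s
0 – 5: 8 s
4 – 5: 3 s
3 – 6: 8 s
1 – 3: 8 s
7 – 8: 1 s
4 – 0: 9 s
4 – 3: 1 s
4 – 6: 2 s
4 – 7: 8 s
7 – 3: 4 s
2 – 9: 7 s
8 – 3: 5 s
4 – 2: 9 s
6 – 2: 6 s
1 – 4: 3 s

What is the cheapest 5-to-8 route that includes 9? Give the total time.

19 s

Shortest 5→9: 5–9 = 6
Best 9 to 8: 9–3–8 costing 13
Total via 9: 6 + 13 = 19 s.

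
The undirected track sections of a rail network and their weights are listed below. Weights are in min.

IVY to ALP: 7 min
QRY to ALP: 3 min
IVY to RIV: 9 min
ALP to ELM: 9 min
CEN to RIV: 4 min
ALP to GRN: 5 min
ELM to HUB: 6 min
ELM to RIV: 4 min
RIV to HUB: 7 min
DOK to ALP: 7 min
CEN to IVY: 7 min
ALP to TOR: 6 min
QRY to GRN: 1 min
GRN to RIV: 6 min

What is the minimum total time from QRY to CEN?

Compare a few routes:
QRY → ALP → IVY → CEN: 3+7+7 = 17
QRY → ALP → GRN → RIV → CEN: 3+5+6+4 = 18
QRY → GRN → ALP → IVY → CEN: 1+5+7+7 = 20
QRY → GRN → RIV → CEN: 1+6+4 = 11
Cheapest is QRY → GRN → RIV → CEN at 11 min.

11 min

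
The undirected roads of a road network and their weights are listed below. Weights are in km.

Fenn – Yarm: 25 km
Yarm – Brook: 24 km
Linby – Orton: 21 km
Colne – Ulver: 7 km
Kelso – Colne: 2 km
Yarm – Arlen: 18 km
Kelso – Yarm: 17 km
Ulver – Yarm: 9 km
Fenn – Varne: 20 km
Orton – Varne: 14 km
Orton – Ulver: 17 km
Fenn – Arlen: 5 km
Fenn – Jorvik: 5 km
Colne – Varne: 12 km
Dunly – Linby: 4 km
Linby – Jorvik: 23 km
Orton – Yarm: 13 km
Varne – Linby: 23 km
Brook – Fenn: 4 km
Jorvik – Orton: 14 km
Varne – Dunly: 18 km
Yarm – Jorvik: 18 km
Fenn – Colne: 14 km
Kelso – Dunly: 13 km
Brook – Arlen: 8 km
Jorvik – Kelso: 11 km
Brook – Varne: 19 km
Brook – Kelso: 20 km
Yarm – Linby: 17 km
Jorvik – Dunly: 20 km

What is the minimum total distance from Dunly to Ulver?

Enumerating some paths:
Dunly - Kelso - Colne - Ulver: 13+2+7 = 22
Dunly - Kelso - Yarm - Ulver: 13+17+9 = 39
Dunly - Linby - Yarm - Ulver: 4+17+9 = 30
Dunly - Varne - Colne - Ulver: 18+12+7 = 37
Cheapest is Dunly - Kelso - Colne - Ulver at 22 km.

22 km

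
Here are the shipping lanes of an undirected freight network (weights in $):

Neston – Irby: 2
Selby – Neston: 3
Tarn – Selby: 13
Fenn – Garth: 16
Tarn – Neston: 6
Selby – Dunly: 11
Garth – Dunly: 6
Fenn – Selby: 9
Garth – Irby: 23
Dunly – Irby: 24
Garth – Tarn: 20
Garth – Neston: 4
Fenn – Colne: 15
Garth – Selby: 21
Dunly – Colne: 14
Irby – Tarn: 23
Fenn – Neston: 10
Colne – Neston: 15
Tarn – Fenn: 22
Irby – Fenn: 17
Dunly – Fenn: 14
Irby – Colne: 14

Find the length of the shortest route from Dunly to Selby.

$11

Shortest distances from Dunly:
Dunly: 0
Garth: 6  (via Dunly)
Neston: 10  (via Garth)
Selby: 11  (via Dunly)
Shortest route: Dunly → Selby = $11.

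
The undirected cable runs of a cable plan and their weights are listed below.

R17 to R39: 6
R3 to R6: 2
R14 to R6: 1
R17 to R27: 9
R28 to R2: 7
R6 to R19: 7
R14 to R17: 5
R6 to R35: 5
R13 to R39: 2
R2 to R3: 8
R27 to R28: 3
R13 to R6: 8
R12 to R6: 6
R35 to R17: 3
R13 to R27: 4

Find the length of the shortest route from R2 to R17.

16

Running Dijkstra from R2:
R2: 0
R28: 7  (via R2)
R3: 8  (via R2)
R6: 10  (via R3)
R27: 10  (via R28)
R14: 11  (via R6)
R13: 14  (via R27)
R35: 15  (via R6)
R39: 16  (via R13)
R17: 16  (via R14)
Shortest route: R2 → R3 → R6 → R14 → R17 = 16.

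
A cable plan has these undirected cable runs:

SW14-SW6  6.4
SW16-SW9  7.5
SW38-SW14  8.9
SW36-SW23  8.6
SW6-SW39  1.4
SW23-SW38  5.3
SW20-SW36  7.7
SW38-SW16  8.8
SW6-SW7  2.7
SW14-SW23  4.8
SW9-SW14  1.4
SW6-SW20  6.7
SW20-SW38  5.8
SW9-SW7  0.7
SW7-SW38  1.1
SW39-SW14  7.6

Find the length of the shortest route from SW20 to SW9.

Candidate routes:
SW20 - SW6 - SW7 - SW9: 6.7+2.7+0.7 = 10.1
SW20 - SW6 - SW14 - SW9: 6.7+6.4+1.4 = 14.5
SW20 - SW38 - SW7 - SW9: 5.8+1.1+0.7 = 7.6
The minimum is 7.6 via SW20 - SW38 - SW7 - SW9.

7.6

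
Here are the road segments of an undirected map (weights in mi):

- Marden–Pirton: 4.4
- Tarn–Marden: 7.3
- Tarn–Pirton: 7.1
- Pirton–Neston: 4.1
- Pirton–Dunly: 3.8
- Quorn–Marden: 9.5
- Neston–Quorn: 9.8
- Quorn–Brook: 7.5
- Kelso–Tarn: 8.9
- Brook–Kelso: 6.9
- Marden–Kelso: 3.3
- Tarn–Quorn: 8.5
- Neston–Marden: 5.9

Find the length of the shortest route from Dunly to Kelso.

Candidate routes:
Dunly–Pirton–Tarn–Kelso: 3.8+7.1+8.9 = 19.8
Dunly–Pirton–Neston–Marden–Kelso: 3.8+4.1+5.9+3.3 = 17.1
Dunly–Pirton–Marden–Kelso: 3.8+4.4+3.3 = 11.5
Cheapest is Dunly–Pirton–Marden–Kelso at 11.5 mi.

11.5 mi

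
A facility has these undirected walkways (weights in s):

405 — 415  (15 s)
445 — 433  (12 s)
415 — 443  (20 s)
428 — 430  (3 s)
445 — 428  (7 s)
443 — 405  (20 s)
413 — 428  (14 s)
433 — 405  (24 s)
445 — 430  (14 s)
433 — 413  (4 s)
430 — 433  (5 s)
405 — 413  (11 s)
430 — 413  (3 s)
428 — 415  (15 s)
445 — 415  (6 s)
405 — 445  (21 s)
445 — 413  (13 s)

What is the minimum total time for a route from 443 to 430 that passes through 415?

36 s

Shortest 443→415: 443 → 415 = 20
Best 415 to 430: 415 → 445 → 428 → 430 costing 16
Total via 415: 20 + 16 = 36 s.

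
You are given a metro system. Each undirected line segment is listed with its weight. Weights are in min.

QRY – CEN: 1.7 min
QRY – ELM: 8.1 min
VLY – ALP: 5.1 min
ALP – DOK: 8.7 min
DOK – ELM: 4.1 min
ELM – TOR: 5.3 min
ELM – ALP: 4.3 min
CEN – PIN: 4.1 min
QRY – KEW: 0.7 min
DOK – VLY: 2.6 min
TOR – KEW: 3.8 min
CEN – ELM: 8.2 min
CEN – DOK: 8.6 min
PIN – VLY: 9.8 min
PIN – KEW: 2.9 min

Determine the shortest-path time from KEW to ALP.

Enumerating some paths:
KEW–QRY–CEN–ELM–ALP: 0.7+1.7+8.2+4.3 = 14.9
KEW–TOR–ELM–ALP: 3.8+5.3+4.3 = 13.4
KEW–QRY–ELM–ALP: 0.7+8.1+4.3 = 13.1
Cheapest is KEW–QRY–ELM–ALP at 13.1 min.

13.1 min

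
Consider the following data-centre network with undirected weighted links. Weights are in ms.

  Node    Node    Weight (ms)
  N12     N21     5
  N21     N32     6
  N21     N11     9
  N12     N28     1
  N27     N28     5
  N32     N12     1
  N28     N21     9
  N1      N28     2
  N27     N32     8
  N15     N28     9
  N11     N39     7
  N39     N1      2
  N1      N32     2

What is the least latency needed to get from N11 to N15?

20 ms

Running Dijkstra from N11:
N11: 0
N39: 7  (via N11)
N1: 9  (via N39)
N21: 9  (via N11)
N28: 11  (via N1)
N32: 11  (via N1)
N12: 12  (via N28)
N27: 16  (via N28)
N15: 20  (via N28)
Shortest route: N11 → N39 → N1 → N28 → N15 = 20 ms.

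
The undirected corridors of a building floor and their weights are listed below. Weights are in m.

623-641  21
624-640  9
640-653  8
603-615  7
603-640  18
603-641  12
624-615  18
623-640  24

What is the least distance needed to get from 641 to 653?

38 m

Enumerating some paths:
641 - 603 - 615 - 624 - 640 - 653: 12+7+18+9+8 = 54
641 - 603 - 640 - 653: 12+18+8 = 38
641 - 623 - 640 - 653: 21+24+8 = 53
The minimum is 38 m via 641 - 603 - 640 - 653.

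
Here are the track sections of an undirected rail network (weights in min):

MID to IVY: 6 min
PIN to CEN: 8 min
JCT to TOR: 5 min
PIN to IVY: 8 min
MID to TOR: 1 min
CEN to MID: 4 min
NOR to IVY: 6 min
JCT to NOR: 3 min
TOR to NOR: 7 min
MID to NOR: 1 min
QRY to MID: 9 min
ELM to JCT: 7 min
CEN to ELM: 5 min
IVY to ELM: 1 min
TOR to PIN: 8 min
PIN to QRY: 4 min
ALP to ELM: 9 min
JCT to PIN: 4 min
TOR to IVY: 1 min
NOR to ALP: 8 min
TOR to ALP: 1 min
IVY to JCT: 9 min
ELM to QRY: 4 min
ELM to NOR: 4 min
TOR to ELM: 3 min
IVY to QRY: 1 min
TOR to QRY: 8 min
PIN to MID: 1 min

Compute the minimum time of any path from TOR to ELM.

Running Dijkstra from TOR:
TOR: 0
ALP: 1  (via TOR)
MID: 1  (via TOR)
IVY: 1  (via TOR)
PIN: 2  (via MID)
ELM: 2  (via IVY)
Shortest route: TOR → IVY → ELM = 2 min.

2 min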